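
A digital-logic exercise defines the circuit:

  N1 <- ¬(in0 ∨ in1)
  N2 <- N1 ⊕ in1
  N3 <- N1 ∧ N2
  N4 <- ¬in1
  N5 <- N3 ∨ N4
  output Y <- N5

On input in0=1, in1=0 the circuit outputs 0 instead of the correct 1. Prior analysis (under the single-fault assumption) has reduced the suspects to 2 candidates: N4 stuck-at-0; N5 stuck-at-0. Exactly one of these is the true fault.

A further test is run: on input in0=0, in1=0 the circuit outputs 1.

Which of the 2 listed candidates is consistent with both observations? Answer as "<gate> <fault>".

Evaluate each candidate on input in0=0, in1=0:
  N4 stuck-at-0: N1=1, N2=1, N3=1, N4=0 [stuck-at-0], N5=1 → 1 — matches
  N5 stuck-at-0: N1=1, N2=1, N3=1, N4=1, N5=0 [stuck-at-0] → 0 — eliminated
Only N4 stuck-at-0 reproduces the observed 1.

N4 stuck-at-0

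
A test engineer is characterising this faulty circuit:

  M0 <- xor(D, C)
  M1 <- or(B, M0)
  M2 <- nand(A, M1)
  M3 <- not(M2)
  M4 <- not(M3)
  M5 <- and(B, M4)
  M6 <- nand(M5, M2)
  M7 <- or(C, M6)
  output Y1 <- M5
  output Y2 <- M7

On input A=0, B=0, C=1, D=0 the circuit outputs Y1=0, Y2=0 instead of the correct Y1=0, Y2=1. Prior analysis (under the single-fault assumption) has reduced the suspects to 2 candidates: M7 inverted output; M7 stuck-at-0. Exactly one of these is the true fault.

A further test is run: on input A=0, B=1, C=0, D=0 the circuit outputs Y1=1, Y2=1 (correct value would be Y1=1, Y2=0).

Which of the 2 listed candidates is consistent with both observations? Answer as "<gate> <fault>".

M7 inverted output

Evaluate each candidate on input A=0, B=1, C=0, D=0:
  M7 inverted output: M0=0, M1=1, M2=1, M3=0, M4=1, M5=1, M6=0, M7=1 [inverted output] → Y1=1, Y2=1 — matches
  M7 stuck-at-0: M0=0, M1=1, M2=1, M3=0, M4=1, M5=1, M6=0, M7=0 [stuck-at-0] → Y1=1, Y2=0 — eliminated
Only M7 inverted output reproduces the observed Y1=1, Y2=1.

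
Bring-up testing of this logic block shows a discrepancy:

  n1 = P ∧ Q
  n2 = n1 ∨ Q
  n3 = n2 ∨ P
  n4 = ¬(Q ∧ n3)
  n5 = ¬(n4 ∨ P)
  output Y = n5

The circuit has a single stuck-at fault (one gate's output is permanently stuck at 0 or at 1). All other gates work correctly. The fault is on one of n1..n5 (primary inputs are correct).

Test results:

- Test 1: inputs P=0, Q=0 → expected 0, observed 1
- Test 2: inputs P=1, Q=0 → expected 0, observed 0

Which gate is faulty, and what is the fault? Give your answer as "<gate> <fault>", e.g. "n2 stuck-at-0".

n4 stuck-at-0

Fault-free values for test 1 (P=0, Q=0): n1=0, n2=0, n3=0, n4=1, n5=0, giving Y=0. Observed 1.
Test 1: faults giving observed 1 are {n4 stuck-at-0, n5 stuck-at-1}.
Test 2 (P=1, Q=0): fault-free n1=0, n2=0, n3=1, n4=1, n5=0 → 0; observed 0. Eliminates n5 stuck-at-1.
Only n4 stuck-at-0 is consistent with every test.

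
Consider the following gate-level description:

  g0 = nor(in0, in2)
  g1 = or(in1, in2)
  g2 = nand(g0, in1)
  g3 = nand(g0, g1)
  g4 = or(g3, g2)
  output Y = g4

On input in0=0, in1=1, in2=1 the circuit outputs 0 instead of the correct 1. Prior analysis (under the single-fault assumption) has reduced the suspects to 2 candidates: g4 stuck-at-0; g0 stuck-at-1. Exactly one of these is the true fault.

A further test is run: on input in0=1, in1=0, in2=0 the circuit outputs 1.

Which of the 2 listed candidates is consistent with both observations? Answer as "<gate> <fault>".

Evaluate each candidate on input in0=1, in1=0, in2=0:
  g4 stuck-at-0: g0=0, g1=0, g2=1, g3=1, g4=0 [stuck-at-0] → 0 — eliminated
  g0 stuck-at-1: g0=1 [stuck-at-1], g1=0, g2=1, g3=1, g4=1 → 1 — matches
Only g0 stuck-at-1 reproduces the observed 1.

g0 stuck-at-1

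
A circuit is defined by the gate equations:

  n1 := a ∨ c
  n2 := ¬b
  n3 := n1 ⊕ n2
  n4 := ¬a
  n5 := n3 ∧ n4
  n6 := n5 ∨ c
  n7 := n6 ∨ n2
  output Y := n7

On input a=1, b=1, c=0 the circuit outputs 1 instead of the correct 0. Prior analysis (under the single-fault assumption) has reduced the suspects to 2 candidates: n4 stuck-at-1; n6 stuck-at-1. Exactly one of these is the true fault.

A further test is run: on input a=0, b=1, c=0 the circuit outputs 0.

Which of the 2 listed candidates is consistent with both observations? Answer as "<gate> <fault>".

n4 stuck-at-1

Evaluate each candidate on input a=0, b=1, c=0:
  n4 stuck-at-1: n1=0, n2=0, n3=0, n4=1 [stuck-at-1], n5=0, n6=0, n7=0 → 0 — matches
  n6 stuck-at-1: n1=0, n2=0, n3=0, n4=1, n5=0, n6=1 [stuck-at-1], n7=1 → 1 — eliminated
Only n4 stuck-at-1 reproduces the observed 0.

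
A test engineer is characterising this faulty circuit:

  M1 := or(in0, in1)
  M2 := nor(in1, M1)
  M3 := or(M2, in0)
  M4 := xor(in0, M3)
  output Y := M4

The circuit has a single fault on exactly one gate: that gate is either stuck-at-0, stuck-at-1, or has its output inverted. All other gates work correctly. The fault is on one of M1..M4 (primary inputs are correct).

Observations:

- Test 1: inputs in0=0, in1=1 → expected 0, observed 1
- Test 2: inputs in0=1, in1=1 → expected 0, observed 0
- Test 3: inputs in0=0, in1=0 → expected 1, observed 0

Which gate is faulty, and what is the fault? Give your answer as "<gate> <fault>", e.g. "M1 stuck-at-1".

M2 inverted output

Fault-free values for test 1 (in0=0, in1=1): M1=1, M2=0, M3=0, M4=0, giving Y=0. Observed 1.
Test 1: faults giving observed 1 are {M2 stuck-at-1, M2 inverted output, M3 stuck-at-1, M3 inverted output, M4 stuck-at-1, M4 inverted output}.
Test 2 (in0=1, in1=1): fault-free M1=1, M2=0, M3=1, M4=0 → 0; observed 0. Eliminates M3 inverted output, M4 stuck-at-1, M4 inverted output.
Test 3 (in0=0, in1=0): fault-free M1=0, M2=1, M3=1, M4=1 → 1; observed 0. Eliminates M2 stuck-at-1, M3 stuck-at-1.
Only M2 inverted output is consistent with every test.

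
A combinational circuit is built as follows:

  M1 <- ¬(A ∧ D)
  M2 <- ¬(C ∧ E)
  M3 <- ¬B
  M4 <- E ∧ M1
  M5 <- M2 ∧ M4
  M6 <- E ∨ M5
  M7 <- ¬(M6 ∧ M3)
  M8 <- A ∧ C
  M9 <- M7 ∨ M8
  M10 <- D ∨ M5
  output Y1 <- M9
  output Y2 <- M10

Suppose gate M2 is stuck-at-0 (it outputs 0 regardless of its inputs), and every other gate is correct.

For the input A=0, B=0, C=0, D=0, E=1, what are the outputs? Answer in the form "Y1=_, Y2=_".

Y1=0, Y2=0

Propagate with M2 forced: M1=1, M2=0 [stuck-at-0], M3=1, M4=1, M5=0, M6=1, M7=0, M8=0, M9=0, M10=0.
So the outputs are Y1=0, Y2=0. (Without the fault they would be Y1=0, Y2=1.)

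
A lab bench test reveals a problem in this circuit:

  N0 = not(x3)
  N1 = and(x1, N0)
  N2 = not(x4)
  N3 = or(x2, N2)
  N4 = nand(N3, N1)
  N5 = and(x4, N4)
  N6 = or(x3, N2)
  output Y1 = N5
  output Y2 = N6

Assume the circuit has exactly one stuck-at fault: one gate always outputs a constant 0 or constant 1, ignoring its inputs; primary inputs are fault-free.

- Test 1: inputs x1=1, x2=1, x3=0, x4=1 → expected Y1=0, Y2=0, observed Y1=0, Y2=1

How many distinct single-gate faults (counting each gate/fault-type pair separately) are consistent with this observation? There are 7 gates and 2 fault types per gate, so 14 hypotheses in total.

2

Fault-free: N0=1, N1=1, N2=0, N3=1, N4=0, N5=0, N6=0 → Y1=0, Y2=0. Observed Y1=0, Y2=1.
  N0 stuck-at-0: output Y1=1, Y2=0 ✗
  N0 stuck-at-1: output Y1=0, Y2=0 ✗
  N1 stuck-at-0: output Y1=1, Y2=0 ✗
  N1 stuck-at-1: output Y1=0, Y2=0 ✗
  N2 stuck-at-0: output Y1=0, Y2=0 ✗
  N2 stuck-at-1: output Y1=0, Y2=1 ✓
  N3 stuck-at-0: output Y1=1, Y2=0 ✗
  N3 stuck-at-1: output Y1=0, Y2=0 ✗
  N4 stuck-at-0: output Y1=0, Y2=0 ✗
  N4 stuck-at-1: output Y1=1, Y2=0 ✗
  N5 stuck-at-0: output Y1=0, Y2=0 ✗
  N5 stuck-at-1: output Y1=1, Y2=0 ✗
  N6 stuck-at-0: output Y1=0, Y2=0 ✗
  N6 stuck-at-1: output Y1=0, Y2=1 ✓
Consistent faults: {N2 stuck-at-1, N6 stuck-at-1} — 2 in all.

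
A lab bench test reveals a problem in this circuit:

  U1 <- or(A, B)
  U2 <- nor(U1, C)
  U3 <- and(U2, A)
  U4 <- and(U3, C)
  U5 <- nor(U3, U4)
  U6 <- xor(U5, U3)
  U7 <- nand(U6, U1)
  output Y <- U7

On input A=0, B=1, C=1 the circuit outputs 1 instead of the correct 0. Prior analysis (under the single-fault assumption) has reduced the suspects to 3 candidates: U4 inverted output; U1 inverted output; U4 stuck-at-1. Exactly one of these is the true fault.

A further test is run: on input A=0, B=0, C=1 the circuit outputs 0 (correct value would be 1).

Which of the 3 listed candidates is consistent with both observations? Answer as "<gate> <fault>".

Evaluate each candidate on input A=0, B=0, C=1:
  U4 inverted output: U1=0, U2=0, U3=0, U4=1 [inverted output], U5=0, U6=0, U7=1 → 1 — eliminated
  U1 inverted output: U1=1 [inverted output], U2=0, U3=0, U4=0, U5=1, U6=1, U7=0 → 0 — matches
  U4 stuck-at-1: U1=0, U2=0, U3=0, U4=1 [stuck-at-1], U5=0, U6=0, U7=1 → 1 — eliminated
Only U1 inverted output reproduces the observed 0.

U1 inverted output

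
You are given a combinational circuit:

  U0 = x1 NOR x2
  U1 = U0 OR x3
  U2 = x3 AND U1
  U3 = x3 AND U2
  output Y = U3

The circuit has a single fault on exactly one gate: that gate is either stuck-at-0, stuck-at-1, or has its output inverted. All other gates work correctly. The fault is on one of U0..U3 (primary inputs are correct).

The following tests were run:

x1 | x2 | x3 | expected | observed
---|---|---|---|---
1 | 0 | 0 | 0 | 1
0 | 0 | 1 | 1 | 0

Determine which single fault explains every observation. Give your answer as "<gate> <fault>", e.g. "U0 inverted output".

U3 inverted output

Fault-free values for test 1 (x1=1, x2=0, x3=0): U0=0, U1=0, U2=0, U3=0, giving Y=0. Observed 1.
Test 1: faults giving observed 1 are {U3 stuck-at-1, U3 inverted output}.
Test 2 (x1=0, x2=0, x3=1): fault-free U0=1, U1=1, U2=1, U3=1 → 1; observed 0. Eliminates U3 stuck-at-1.
Only U3 inverted output is consistent with every test.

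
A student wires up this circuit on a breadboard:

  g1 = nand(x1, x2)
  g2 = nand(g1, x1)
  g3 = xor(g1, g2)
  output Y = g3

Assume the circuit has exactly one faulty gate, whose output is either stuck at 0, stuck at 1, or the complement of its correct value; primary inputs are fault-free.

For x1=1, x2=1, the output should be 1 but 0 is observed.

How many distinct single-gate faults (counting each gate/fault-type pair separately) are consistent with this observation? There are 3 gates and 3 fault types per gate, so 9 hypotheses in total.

4

Fault-free: g1=0, g2=1, g3=1 → 1. Observed 0.
  g1 stuck-at-0: output 1 ✗
  g1 stuck-at-1: output 1 ✗
  g1 inverted output: output 1 ✗
  g2 stuck-at-0: output 0 ✓
  g2 stuck-at-1: output 1 ✗
  g2 inverted output: output 0 ✓
  g3 stuck-at-0: output 0 ✓
  g3 stuck-at-1: output 1 ✗
  g3 inverted output: output 0 ✓
Consistent faults: {g2 stuck-at-0, g2 inverted output, g3 stuck-at-0, g3 inverted output} — 4 in all.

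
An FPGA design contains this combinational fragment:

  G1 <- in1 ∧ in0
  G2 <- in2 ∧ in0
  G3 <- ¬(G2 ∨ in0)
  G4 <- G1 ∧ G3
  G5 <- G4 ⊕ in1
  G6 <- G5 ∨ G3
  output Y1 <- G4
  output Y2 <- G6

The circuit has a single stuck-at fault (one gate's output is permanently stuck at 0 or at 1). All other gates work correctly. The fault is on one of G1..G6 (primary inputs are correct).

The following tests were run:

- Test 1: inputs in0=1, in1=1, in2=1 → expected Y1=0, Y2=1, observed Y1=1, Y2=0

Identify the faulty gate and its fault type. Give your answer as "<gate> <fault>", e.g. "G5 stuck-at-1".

Fault-free values for test 1 (in0=1, in1=1, in2=1): G1=1, G2=1, G3=0, G4=0, G5=1, G6=1, giving Y1=0, Y2=1. Observed Y1=1, Y2=0.
Test 1: faults giving observed Y1=1, Y2=0 are {G4 stuck-at-1}.
Only G4 stuck-at-1 is consistent with every test.

G4 stuck-at-1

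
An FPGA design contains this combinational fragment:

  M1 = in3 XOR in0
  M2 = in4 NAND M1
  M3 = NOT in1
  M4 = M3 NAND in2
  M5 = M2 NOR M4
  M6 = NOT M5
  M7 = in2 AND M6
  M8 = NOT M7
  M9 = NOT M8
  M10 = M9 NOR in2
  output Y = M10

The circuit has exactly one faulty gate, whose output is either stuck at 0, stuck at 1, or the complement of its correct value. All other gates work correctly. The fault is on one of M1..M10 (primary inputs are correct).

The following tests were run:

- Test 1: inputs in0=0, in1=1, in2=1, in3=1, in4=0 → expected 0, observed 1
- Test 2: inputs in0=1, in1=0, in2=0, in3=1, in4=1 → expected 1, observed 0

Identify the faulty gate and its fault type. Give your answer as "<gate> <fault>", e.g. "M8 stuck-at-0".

Fault-free values for test 1 (in0=0, in1=1, in2=1, in3=1, in4=0): M1=1, M2=1, M3=0, M4=1, M5=0, M6=1, M7=1, M8=0, M9=1, M10=0, giving Y=0. Observed 1.
Test 1: faults giving observed 1 are {M10 stuck-at-1, M10 inverted output}.
Test 2 (in0=1, in1=0, in2=0, in3=1, in4=1): fault-free M1=0, M2=1, M3=1, M4=1, M5=0, M6=1, M7=0, M8=1, M9=0, M10=1 → 1; observed 0. Eliminates M10 stuck-at-1.
Only M10 inverted output is consistent with every test.

M10 inverted output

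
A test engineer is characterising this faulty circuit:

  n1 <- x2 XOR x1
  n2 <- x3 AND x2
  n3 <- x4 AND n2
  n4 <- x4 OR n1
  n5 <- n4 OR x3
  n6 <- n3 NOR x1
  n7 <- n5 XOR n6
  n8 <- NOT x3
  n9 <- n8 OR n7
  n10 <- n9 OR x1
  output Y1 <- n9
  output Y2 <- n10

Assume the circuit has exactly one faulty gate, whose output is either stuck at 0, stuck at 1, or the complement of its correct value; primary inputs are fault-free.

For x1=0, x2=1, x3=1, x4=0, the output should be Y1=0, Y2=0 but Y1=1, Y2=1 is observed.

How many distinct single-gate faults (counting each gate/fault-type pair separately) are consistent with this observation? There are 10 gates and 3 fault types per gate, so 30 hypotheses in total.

Fault-free: n1=1, n2=1, n3=0, n4=1, n5=1, n6=1, n7=0, n8=0, n9=0, n10=0 → Y1=0, Y2=0. Observed Y1=1, Y2=1.
  n1: none of the 3 fault types match ✗
  n2: none of the 3 fault types match ✗
  n3: stuck-at-1, inverted output ✓; others ✗
  n4: none of the 3 fault types match ✗
  n5: stuck-at-0, inverted output ✓; others ✗
  n6: stuck-at-0, inverted output ✓; others ✗
  n7: stuck-at-1, inverted output ✓; others ✗
  n8: stuck-at-1, inverted output ✓; others ✗
  n9: stuck-at-1, inverted output ✓; others ✗
  n10: none of the 3 fault types match ✗
Consistent faults: {n3 stuck-at-1, n3 inverted output, n5 stuck-at-0, n5 inverted output, n6 stuck-at-0, n6 inverted output, n7 stuck-at-1, n7 inverted output, n8 stuck-at-1, n8 inverted output, n9 stuck-at-1, n9 inverted output} — 12 in all.

12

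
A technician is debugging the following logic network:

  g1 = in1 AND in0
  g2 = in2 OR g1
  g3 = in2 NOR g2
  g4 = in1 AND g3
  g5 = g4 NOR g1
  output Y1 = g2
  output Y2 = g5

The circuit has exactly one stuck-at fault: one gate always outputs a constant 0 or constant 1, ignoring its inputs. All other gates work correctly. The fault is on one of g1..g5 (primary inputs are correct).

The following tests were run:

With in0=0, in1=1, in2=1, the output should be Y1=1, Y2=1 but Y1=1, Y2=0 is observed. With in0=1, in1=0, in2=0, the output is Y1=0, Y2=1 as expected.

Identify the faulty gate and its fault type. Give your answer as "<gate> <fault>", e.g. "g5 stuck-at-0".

Fault-free values for test 1 (in0=0, in1=1, in2=1): g1=0, g2=1, g3=0, g4=0, g5=1, giving Y1=1, Y2=1. Observed Y1=1, Y2=0.
Test 1: faults giving observed Y1=1, Y2=0 are {g1 stuck-at-1, g3 stuck-at-1, g4 stuck-at-1, g5 stuck-at-0}.
Test 2 (in0=1, in1=0, in2=0): fault-free g1=0, g2=0, g3=1, g4=0, g5=1 → Y1=0, Y2=1; observed Y1=0, Y2=1. Eliminates g1 stuck-at-1, g4 stuck-at-1, g5 stuck-at-0.
Only g3 stuck-at-1 is consistent with every test.

g3 stuck-at-1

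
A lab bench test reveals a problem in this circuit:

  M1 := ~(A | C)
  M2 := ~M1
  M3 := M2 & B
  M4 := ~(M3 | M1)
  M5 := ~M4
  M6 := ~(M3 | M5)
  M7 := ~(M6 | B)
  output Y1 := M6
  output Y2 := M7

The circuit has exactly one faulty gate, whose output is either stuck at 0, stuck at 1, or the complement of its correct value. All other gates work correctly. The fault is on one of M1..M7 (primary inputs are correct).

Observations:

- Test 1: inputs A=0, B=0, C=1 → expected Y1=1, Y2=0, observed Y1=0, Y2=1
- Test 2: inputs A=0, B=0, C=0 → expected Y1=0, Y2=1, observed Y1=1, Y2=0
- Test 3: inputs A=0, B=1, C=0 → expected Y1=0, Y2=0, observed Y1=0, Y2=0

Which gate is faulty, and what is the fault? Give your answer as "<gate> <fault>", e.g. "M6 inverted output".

Fault-free values for test 1 (A=0, B=0, C=1): M1=0, M2=1, M3=0, M4=1, M5=0, M6=1, M7=0, giving Y1=1, Y2=0. Observed Y1=0, Y2=1.
Test 1: faults giving observed Y1=0, Y2=1 are {M1 stuck-at-1, M1 inverted output, M3 stuck-at-1, M3 inverted output, M4 stuck-at-0, M4 inverted output, M5 stuck-at-1, M5 inverted output, M6 stuck-at-0, M6 inverted output}.
Test 2 (A=0, B=0, C=0): fault-free M1=1, M2=0, M3=0, M4=0, M5=1, M6=0, M7=1 → Y1=0, Y2=1; observed Y1=1, Y2=0. Eliminates M1 stuck-at-1, M3 stuck-at-1, M3 inverted output, M4 stuck-at-0, M5 stuck-at-1, M6 stuck-at-0.
Test 3 (A=0, B=1, C=0): fault-free M1=1, M2=0, M3=0, M4=0, M5=1, M6=0, M7=0 → Y1=0, Y2=0; observed Y1=0, Y2=0. Eliminates M4 inverted output, M5 inverted output, M6 inverted output.
Only M1 inverted output is consistent with every test.

M1 inverted output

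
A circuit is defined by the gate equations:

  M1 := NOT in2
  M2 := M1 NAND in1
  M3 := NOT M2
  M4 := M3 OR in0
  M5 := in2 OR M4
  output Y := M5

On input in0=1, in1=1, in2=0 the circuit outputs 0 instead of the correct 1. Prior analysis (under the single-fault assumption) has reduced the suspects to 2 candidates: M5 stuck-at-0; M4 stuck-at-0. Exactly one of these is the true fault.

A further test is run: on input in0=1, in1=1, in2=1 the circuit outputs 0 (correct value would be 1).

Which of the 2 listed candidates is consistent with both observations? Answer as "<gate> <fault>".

M5 stuck-at-0

Evaluate each candidate on input in0=1, in1=1, in2=1:
  M5 stuck-at-0: M1=0, M2=1, M3=0, M4=1, M5=0 [stuck-at-0] → 0 — matches
  M4 stuck-at-0: M1=0, M2=1, M3=0, M4=0 [stuck-at-0], M5=1 → 1 — eliminated
Only M5 stuck-at-0 reproduces the observed 0.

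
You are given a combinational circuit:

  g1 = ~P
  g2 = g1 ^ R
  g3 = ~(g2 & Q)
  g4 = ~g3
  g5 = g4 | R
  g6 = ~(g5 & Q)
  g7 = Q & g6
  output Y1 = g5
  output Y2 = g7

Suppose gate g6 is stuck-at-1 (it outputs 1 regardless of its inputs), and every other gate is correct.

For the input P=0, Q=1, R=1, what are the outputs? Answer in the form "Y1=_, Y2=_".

Propagate with g6 forced: g1=1, g2=0, g3=1, g4=0, g5=1, g6=1 [stuck-at-1], g7=1.
So the outputs are Y1=1, Y2=1. (Without the fault they would be Y1=1, Y2=0.)

Y1=1, Y2=1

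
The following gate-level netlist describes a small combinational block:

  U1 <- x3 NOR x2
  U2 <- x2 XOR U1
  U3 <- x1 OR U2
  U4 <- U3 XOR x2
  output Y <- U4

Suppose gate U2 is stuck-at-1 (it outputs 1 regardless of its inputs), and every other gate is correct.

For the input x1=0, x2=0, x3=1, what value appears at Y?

Propagate with U2 forced: U1=0, U2=1 [stuck-at-1], U3=1, U4=1.
So Y = 1. (Without the fault it would be 0.)

1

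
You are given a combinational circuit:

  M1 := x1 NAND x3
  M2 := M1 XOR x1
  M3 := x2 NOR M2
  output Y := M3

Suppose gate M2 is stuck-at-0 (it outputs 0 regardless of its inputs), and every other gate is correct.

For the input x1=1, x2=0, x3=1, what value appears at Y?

Propagate with M2 forced: M1=0, M2=0 [stuck-at-0], M3=1.
So Y = 1. (Without the fault it would be 0.)

1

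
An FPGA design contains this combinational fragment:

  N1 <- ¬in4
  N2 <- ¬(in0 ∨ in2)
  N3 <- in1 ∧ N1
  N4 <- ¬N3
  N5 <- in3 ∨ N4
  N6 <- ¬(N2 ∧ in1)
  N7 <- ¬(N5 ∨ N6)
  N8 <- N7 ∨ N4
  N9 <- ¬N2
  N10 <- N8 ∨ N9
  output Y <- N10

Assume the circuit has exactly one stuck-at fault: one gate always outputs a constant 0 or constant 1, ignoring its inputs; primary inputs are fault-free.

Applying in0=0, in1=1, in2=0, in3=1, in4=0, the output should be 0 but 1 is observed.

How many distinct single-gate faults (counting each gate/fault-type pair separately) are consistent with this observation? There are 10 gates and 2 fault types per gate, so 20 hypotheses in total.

9

Fault-free: N1=1, N2=1, N3=1, N4=0, N5=1, N6=0, N7=0, N8=0, N9=0, N10=0 → 0. Observed 1.
  N1: stuck-at-0 ✓; others ✗
  N2: stuck-at-0 ✓; others ✗
  N3: stuck-at-0 ✓; others ✗
  N4: stuck-at-1 ✓; others ✗
  N5: stuck-at-0 ✓; others ✗
  N6: none of the 2 fault types match ✗
  N7: stuck-at-1 ✓; others ✗
  N8: stuck-at-1 ✓; others ✗
  N9: stuck-at-1 ✓; others ✗
  N10: stuck-at-1 ✓; others ✗
Consistent faults: {N1 stuck-at-0, N2 stuck-at-0, N3 stuck-at-0, N4 stuck-at-1, N5 stuck-at-0, N7 stuck-at-1, N8 stuck-at-1, N9 stuck-at-1, N10 stuck-at-1} — 9 in all.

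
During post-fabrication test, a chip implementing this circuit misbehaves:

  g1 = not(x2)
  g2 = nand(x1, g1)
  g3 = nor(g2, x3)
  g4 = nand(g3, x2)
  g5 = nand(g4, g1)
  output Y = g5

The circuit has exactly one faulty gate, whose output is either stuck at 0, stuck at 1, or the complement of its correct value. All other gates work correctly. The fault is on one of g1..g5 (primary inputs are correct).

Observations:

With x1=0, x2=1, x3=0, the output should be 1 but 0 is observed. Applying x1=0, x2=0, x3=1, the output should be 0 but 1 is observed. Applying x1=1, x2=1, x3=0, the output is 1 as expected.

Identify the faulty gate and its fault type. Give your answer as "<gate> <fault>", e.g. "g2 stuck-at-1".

Fault-free values for test 1 (x1=0, x2=1, x3=0): g1=0, g2=1, g3=0, g4=1, g5=1, giving Y=1. Observed 0.
Test 1: faults giving observed 0 are {g1 stuck-at-1, g1 inverted output, g5 stuck-at-0, g5 inverted output}.
Test 2 (x1=0, x2=0, x3=1): fault-free g1=1, g2=1, g3=0, g4=1, g5=0 → 0; observed 1. Eliminates g1 stuck-at-1, g5 stuck-at-0.
Test 3 (x1=1, x2=1, x3=0): fault-free g1=0, g2=1, g3=0, g4=1, g5=1 → 1; observed 1. Eliminates g5 inverted output.
Only g1 inverted output is consistent with every test.

g1 inverted output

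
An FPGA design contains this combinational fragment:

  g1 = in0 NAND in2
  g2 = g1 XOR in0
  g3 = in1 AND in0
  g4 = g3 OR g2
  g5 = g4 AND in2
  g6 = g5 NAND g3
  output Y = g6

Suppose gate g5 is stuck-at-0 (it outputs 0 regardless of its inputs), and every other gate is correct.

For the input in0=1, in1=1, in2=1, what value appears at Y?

1

Propagate with g5 forced: g1=0, g2=1, g3=1, g4=1, g5=0 [stuck-at-0], g6=1.
So Y = 1. (Without the fault it would be 0.)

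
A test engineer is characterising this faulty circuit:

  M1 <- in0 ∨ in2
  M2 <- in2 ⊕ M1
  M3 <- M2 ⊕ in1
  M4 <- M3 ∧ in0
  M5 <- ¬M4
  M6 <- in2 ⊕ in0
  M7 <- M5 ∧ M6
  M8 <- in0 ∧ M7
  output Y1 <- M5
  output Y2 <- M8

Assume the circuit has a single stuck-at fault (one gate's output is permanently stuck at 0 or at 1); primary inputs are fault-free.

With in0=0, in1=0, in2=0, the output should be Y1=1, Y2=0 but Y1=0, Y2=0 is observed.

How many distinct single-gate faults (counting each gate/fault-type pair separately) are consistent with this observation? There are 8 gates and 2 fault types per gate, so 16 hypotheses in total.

2

Fault-free: M1=0, M2=0, M3=0, M4=0, M5=1, M6=0, M7=0, M8=0 → Y1=1, Y2=0. Observed Y1=0, Y2=0.
  M1: none of the 2 fault types match ✗
  M2: none of the 2 fault types match ✗
  M3: none of the 2 fault types match ✗
  M4: stuck-at-1 ✓; others ✗
  M5: stuck-at-0 ✓; others ✗
  M6: none of the 2 fault types match ✗
  M7: none of the 2 fault types match ✗
  M8: none of the 2 fault types match ✗
Consistent faults: {M4 stuck-at-1, M5 stuck-at-0} — 2 in all.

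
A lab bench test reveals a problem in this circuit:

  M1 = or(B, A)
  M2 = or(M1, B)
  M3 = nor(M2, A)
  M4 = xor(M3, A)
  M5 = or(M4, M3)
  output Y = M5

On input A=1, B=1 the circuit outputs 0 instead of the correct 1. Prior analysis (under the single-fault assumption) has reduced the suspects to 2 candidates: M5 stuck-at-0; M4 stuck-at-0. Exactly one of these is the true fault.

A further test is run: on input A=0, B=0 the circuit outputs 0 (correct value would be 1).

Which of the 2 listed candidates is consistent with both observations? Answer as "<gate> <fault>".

M5 stuck-at-0

Evaluate each candidate on input A=0, B=0:
  M5 stuck-at-0: M1=0, M2=0, M3=1, M4=1, M5=0 [stuck-at-0] → 0 — matches
  M4 stuck-at-0: M1=0, M2=0, M3=1, M4=0 [stuck-at-0], M5=1 → 1 — eliminated
Only M5 stuck-at-0 reproduces the observed 0.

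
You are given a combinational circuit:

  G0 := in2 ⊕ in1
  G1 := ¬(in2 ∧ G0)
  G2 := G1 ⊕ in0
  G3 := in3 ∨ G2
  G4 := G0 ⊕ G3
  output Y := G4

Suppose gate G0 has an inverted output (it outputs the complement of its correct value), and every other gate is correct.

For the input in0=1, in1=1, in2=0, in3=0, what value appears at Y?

0

Propagate with G0 forced: G0=0 [inverted output], G1=1, G2=0, G3=0, G4=0.
So Y = 0. (Without the fault it would be 1.)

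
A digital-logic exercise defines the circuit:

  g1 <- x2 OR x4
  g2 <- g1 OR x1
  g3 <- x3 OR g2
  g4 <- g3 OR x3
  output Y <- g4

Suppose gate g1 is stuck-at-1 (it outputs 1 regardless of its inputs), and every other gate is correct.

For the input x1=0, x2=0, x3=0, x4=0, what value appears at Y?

1

Propagate with g1 forced: g1=1 [stuck-at-1], g2=1, g3=1, g4=1.
So Y = 1. (Without the fault it would be 0.)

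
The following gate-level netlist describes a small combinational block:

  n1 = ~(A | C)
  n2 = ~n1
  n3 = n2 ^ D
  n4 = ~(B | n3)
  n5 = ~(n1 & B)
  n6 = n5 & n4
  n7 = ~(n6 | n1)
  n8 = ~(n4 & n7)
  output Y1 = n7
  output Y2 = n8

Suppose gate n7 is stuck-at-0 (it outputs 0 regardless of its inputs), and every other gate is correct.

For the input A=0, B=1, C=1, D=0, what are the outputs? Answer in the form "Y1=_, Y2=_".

Y1=0, Y2=1

Propagate with n7 forced: n1=0, n2=1, n3=1, n4=0, n5=1, n6=0, n7=0 [stuck-at-0], n8=1.
So the outputs are Y1=0, Y2=1. (Without the fault they would be Y1=1, Y2=1.)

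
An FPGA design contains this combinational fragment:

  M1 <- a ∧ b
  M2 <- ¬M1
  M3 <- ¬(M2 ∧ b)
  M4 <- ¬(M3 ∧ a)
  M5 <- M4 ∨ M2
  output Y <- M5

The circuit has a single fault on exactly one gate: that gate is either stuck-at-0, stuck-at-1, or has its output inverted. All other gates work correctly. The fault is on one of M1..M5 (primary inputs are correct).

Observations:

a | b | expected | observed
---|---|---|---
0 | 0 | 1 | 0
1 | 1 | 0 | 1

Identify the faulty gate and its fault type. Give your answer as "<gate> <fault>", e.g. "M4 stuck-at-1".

Fault-free values for test 1 (a=0, b=0): M1=0, M2=1, M3=1, M4=1, M5=1, giving Y=1. Observed 0.
Test 1: faults giving observed 0 are {M5 stuck-at-0, M5 inverted output}.
Test 2 (a=1, b=1): fault-free M1=1, M2=0, M3=1, M4=0, M5=0 → 0; observed 1. Eliminates M5 stuck-at-0.
Only M5 inverted output is consistent with every test.

M5 inverted output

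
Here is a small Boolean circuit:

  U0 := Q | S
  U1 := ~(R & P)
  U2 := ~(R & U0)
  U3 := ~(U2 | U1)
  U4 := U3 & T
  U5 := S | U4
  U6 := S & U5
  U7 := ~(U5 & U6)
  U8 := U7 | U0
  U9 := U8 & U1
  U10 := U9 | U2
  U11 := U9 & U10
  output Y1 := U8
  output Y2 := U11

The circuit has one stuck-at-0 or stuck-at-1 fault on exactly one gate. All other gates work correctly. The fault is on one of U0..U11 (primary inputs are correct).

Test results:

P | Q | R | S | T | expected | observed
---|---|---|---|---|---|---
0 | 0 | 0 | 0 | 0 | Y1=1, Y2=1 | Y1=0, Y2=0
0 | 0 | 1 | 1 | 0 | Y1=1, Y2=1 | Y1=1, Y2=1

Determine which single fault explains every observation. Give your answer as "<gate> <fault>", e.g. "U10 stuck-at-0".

U7 stuck-at-0

Fault-free values for test 1 (P=0, Q=0, R=0, S=0, T=0): U0=0, U1=1, U2=1, U3=0, U4=0, U5=0, U6=0, U7=1, U8=1, U9=1, U10=1, U11=1, giving Y1=1, Y2=1. Observed Y1=0, Y2=0.
Test 1: faults giving observed Y1=0, Y2=0 are {U7 stuck-at-0, U8 stuck-at-0}.
Test 2 (P=0, Q=0, R=1, S=1, T=0): fault-free U0=1, U1=1, U2=0, U3=0, U4=0, U5=1, U6=1, U7=0, U8=1, U9=1, U10=1, U11=1 → Y1=1, Y2=1; observed Y1=1, Y2=1. Eliminates U8 stuck-at-0.
Only U7 stuck-at-0 is consistent with every test.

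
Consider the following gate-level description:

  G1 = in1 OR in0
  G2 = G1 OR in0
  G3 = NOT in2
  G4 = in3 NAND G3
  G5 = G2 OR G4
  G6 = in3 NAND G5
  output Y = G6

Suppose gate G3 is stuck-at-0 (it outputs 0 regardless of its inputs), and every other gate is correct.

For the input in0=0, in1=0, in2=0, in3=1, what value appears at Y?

0

Propagate with G3 forced: G1=0, G2=0, G3=0 [stuck-at-0], G4=1, G5=1, G6=0.
So Y = 0. (Without the fault it would be 1.)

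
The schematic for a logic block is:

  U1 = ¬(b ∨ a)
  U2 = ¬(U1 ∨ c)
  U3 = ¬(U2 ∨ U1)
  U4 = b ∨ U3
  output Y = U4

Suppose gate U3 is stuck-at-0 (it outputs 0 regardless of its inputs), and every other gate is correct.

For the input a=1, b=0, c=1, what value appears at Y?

0

Propagate with U3 forced: U1=0, U2=0, U3=0 [stuck-at-0], U4=0.
So Y = 0. (Without the fault it would be 1.)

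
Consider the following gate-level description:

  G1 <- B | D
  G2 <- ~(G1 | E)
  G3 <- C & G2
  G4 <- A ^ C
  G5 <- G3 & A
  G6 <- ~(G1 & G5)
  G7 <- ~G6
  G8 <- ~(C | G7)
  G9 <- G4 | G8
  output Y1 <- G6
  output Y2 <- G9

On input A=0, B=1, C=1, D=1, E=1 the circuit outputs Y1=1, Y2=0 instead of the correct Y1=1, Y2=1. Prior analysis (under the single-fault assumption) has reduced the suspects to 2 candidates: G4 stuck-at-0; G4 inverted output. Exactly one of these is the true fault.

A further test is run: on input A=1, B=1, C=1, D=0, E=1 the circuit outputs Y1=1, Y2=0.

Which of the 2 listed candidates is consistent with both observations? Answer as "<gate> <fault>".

G4 stuck-at-0

Evaluate each candidate on input A=1, B=1, C=1, D=0, E=1:
  G4 stuck-at-0: G1=1, G2=0, G3=0, G4=0 [stuck-at-0], G5=0, G6=1, G7=0, G8=0, G9=0 → Y1=1, Y2=0 — matches
  G4 inverted output: G1=1, G2=0, G3=0, G4=1 [inverted output], G5=0, G6=1, G7=0, G8=0, G9=1 → Y1=1, Y2=1 — eliminated
Only G4 stuck-at-0 reproduces the observed Y1=1, Y2=0.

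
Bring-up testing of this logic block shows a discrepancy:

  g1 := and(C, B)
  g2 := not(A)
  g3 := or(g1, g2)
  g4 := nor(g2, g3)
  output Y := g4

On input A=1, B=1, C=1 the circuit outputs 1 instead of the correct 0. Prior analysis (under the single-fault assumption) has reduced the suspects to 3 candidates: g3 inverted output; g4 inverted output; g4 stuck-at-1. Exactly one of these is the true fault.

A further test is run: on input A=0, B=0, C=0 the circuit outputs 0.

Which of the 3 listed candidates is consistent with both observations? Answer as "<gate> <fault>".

g3 inverted output

Evaluate each candidate on input A=0, B=0, C=0:
  g3 inverted output: g1=0, g2=1, g3=0 [inverted output], g4=0 → 0 — matches
  g4 inverted output: g1=0, g2=1, g3=1, g4=1 [inverted output] → 1 — eliminated
  g4 stuck-at-1: g1=0, g2=1, g3=1, g4=1 [stuck-at-1] → 1 — eliminated
Only g3 inverted output reproduces the observed 0.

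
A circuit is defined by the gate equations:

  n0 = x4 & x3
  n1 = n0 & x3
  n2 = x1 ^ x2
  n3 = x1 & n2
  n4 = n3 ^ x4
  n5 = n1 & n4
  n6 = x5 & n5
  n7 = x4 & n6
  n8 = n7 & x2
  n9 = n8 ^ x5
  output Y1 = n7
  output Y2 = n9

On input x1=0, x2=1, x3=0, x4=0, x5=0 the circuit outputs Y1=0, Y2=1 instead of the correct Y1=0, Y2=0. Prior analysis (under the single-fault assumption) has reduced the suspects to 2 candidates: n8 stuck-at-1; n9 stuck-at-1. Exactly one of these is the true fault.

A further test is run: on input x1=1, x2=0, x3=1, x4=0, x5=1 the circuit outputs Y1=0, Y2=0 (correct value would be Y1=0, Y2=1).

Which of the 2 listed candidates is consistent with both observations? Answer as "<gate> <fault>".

Evaluate each candidate on input x1=1, x2=0, x3=1, x4=0, x5=1:
  n8 stuck-at-1: n0=0, n1=0, n2=1, n3=1, n4=1, n5=0, n6=0, n7=0, n8=1 [stuck-at-1], n9=0 → Y1=0, Y2=0 — matches
  n9 stuck-at-1: n0=0, n1=0, n2=1, n3=1, n4=1, n5=0, n6=0, n7=0, n8=0, n9=1 [stuck-at-1] → Y1=0, Y2=1 — eliminated
Only n8 stuck-at-1 reproduces the observed Y1=0, Y2=0.

n8 stuck-at-1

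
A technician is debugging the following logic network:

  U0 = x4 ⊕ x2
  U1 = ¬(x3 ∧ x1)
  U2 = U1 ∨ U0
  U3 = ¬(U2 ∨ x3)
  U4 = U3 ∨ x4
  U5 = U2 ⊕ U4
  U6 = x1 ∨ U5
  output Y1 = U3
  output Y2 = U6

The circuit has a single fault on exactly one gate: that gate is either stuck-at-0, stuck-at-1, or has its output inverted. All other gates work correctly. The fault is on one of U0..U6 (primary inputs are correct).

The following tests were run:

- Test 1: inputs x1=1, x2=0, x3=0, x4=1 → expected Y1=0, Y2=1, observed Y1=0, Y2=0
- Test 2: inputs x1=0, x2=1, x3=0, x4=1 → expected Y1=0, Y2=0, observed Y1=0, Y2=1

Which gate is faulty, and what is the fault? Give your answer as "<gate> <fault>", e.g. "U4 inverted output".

U6 inverted output

Fault-free values for test 1 (x1=1, x2=0, x3=0, x4=1): U0=1, U1=1, U2=1, U3=0, U4=1, U5=0, U6=1, giving Y1=0, Y2=1. Observed Y1=0, Y2=0.
Test 1: faults giving observed Y1=0, Y2=0 are {U6 stuck-at-0, U6 inverted output}.
Test 2 (x1=0, x2=1, x3=0, x4=1): fault-free U0=0, U1=1, U2=1, U3=0, U4=1, U5=0, U6=0 → Y1=0, Y2=0; observed Y1=0, Y2=1. Eliminates U6 stuck-at-0.
Only U6 inverted output is consistent with every test.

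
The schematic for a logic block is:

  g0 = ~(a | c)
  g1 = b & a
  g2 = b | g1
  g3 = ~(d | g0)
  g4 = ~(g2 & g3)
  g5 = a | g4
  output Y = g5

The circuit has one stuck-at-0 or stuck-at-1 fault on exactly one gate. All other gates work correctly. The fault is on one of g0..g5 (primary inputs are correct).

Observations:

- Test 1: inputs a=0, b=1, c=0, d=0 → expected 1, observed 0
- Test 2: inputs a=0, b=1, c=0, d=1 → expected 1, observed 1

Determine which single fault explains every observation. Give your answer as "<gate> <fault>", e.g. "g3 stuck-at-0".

Fault-free values for test 1 (a=0, b=1, c=0, d=0): g0=1, g1=0, g2=1, g3=0, g4=1, g5=1, giving Y=1. Observed 0.
Test 1: faults giving observed 0 are {g0 stuck-at-0, g3 stuck-at-1, g4 stuck-at-0, g5 stuck-at-0}.
Test 2 (a=0, b=1, c=0, d=1): fault-free g0=1, g1=0, g2=1, g3=0, g4=1, g5=1 → 1; observed 1. Eliminates g3 stuck-at-1, g4 stuck-at-0, g5 stuck-at-0.
Only g0 stuck-at-0 is consistent with every test.

g0 stuck-at-0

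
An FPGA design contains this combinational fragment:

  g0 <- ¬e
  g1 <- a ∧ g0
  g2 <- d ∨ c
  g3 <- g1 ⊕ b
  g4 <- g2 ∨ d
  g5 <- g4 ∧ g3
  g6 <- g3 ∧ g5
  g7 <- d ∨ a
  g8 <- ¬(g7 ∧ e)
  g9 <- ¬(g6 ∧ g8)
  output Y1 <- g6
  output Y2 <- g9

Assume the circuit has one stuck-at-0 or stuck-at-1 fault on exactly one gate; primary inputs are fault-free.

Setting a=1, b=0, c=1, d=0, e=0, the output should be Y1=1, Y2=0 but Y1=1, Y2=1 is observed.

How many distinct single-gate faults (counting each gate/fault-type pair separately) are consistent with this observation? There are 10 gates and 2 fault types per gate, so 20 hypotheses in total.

2

Fault-free: g0=1, g1=1, g2=1, g3=1, g4=1, g5=1, g6=1, g7=1, g8=1, g9=0 → Y1=1, Y2=0. Observed Y1=1, Y2=1.
  g0: none of the 2 fault types match ✗
  g1: none of the 2 fault types match ✗
  g2: none of the 2 fault types match ✗
  g3: none of the 2 fault types match ✗
  g4: none of the 2 fault types match ✗
  g5: none of the 2 fault types match ✗
  g6: none of the 2 fault types match ✗
  g7: none of the 2 fault types match ✗
  g8: stuck-at-0 ✓; others ✗
  g9: stuck-at-1 ✓; others ✗
Consistent faults: {g8 stuck-at-0, g9 stuck-at-1} — 2 in all.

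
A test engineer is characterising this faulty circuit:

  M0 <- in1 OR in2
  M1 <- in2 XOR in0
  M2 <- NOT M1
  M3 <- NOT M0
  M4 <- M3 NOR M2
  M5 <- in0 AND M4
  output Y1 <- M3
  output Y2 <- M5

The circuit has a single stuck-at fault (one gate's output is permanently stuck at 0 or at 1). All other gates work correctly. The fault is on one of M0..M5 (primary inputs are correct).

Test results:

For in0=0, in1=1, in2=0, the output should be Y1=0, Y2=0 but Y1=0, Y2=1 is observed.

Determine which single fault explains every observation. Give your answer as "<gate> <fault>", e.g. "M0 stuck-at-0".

M5 stuck-at-1

Fault-free values for test 1 (in0=0, in1=1, in2=0): M0=1, M1=0, M2=1, M3=0, M4=0, M5=0, giving Y1=0, Y2=0. Observed Y1=0, Y2=1.
Test 1: faults giving observed Y1=0, Y2=1 are {M5 stuck-at-1}.
Only M5 stuck-at-1 is consistent with every test.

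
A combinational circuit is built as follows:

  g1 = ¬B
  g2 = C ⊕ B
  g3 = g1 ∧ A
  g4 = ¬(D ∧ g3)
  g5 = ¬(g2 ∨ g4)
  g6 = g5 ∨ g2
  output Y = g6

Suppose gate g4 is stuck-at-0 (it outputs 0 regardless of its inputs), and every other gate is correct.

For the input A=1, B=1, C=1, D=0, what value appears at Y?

Propagate with g4 forced: g1=0, g2=0, g3=0, g4=0 [stuck-at-0], g5=1, g6=1.
So Y = 1. (Without the fault it would be 0.)

1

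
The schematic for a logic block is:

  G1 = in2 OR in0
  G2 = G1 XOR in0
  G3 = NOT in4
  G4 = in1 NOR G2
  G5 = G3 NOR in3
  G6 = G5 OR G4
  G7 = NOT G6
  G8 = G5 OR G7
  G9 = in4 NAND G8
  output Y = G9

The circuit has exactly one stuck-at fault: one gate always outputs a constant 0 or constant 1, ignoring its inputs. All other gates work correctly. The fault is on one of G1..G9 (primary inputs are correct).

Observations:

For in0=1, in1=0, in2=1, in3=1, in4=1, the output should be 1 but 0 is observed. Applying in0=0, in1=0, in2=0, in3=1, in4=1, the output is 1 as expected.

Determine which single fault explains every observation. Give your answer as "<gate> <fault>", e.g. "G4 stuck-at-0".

G1 stuck-at-0

Fault-free values for test 1 (in0=1, in1=0, in2=1, in3=1, in4=1): G1=1, G2=0, G3=0, G4=1, G5=0, G6=1, G7=0, G8=0, G9=1, giving Y=1. Observed 0.
Test 1: faults giving observed 0 are {G1 stuck-at-0, G2 stuck-at-1, G4 stuck-at-0, G5 stuck-at-1, G6 stuck-at-0, G7 stuck-at-1, G8 stuck-at-1, G9 stuck-at-0}.
Test 2 (in0=0, in1=0, in2=0, in3=1, in4=1): fault-free G1=0, G2=0, G3=0, G4=1, G5=0, G6=1, G7=0, G8=0, G9=1 → 1; observed 1. Eliminates G2 stuck-at-1, G4 stuck-at-0, G5 stuck-at-1, G6 stuck-at-0, G7 stuck-at-1, G8 stuck-at-1, G9 stuck-at-0.
Only G1 stuck-at-0 is consistent with every test.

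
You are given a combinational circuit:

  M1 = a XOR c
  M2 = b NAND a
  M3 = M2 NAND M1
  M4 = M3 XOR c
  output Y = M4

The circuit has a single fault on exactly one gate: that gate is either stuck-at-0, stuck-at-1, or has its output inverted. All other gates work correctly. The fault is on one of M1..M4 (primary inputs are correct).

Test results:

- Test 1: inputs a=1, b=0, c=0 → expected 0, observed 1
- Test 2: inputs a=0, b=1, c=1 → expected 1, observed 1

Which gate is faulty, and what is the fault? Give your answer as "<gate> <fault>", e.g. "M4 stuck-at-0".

Fault-free values for test 1 (a=1, b=0, c=0): M1=1, M2=1, M3=0, M4=0, giving Y=0. Observed 1.
Test 1: faults giving observed 1 are {M1 stuck-at-0, M1 inverted output, M2 stuck-at-0, M2 inverted output, M3 stuck-at-1, M3 inverted output, M4 stuck-at-1, M4 inverted output}.
Test 2 (a=0, b=1, c=1): fault-free M1=1, M2=1, M3=0, M4=1 → 1; observed 1. Eliminates M1 stuck-at-0, M1 inverted output, M2 stuck-at-0, M2 inverted output, M3 stuck-at-1, M3 inverted output, M4 inverted output.
Only M4 stuck-at-1 is consistent with every test.

M4 stuck-at-1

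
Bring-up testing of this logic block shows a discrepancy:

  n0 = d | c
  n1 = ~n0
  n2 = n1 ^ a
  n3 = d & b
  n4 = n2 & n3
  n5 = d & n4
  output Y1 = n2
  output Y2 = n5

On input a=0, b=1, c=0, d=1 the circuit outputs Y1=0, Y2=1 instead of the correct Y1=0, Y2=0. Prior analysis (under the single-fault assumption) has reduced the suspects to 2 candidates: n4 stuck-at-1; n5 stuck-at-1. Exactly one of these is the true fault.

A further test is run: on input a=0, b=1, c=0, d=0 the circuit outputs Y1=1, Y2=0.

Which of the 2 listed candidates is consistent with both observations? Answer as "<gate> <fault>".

Evaluate each candidate on input a=0, b=1, c=0, d=0:
  n4 stuck-at-1: n0=0, n1=1, n2=1, n3=0, n4=1 [stuck-at-1], n5=0 → Y1=1, Y2=0 — matches
  n5 stuck-at-1: n0=0, n1=1, n2=1, n3=0, n4=0, n5=1 [stuck-at-1] → Y1=1, Y2=1 — eliminated
Only n4 stuck-at-1 reproduces the observed Y1=1, Y2=0.

n4 stuck-at-1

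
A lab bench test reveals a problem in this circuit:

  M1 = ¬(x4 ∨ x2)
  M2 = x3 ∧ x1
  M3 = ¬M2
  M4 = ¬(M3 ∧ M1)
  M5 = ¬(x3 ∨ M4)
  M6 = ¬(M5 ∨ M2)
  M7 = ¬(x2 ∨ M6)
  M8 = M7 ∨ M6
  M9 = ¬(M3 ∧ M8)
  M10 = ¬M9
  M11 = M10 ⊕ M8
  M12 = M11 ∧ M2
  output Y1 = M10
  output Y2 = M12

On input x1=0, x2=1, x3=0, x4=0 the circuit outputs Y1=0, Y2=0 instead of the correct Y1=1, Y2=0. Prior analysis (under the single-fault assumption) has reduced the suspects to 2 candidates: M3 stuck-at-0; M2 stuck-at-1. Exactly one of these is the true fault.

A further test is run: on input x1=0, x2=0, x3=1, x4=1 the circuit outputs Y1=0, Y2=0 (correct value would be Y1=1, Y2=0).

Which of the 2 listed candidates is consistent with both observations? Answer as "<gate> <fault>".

M3 stuck-at-0

Evaluate each candidate on input x1=0, x2=0, x3=1, x4=1:
  M3 stuck-at-0: M1=0, M2=0, M3=0 [stuck-at-0], M4=1, M5=0, M6=1, M7=0, M8=1, M9=1, M10=0, M11=1, M12=0 → Y1=0, Y2=0 — matches
  M2 stuck-at-1: M1=0, M2=1 [stuck-at-1], M3=0, M4=1, M5=0, M6=0, M7=1, M8=1, M9=1, M10=0, M11=1, M12=1 → Y1=0, Y2=1 — eliminated
Only M3 stuck-at-0 reproduces the observed Y1=0, Y2=0.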